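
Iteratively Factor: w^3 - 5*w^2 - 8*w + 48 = (w - 4)*(w^2 - w - 12) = (w - 4)*(w + 3)*(w - 4)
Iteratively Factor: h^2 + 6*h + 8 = (h + 2)*(h + 4)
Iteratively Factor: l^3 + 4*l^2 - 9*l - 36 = (l - 3)*(l^2 + 7*l + 12) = (l - 3)*(l + 3)*(l + 4)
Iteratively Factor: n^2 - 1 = (n - 1)*(n + 1)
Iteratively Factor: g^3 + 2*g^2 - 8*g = (g)*(g^2 + 2*g - 8) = g*(g + 4)*(g - 2)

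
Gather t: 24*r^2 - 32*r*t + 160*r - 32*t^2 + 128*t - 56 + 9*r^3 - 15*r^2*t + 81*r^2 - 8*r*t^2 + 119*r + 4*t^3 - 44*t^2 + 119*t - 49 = 9*r^3 + 105*r^2 + 279*r + 4*t^3 + t^2*(-8*r - 76) + t*(-15*r^2 - 32*r + 247) - 105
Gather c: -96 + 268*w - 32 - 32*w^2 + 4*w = -32*w^2 + 272*w - 128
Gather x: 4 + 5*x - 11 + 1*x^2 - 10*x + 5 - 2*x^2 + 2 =-x^2 - 5*x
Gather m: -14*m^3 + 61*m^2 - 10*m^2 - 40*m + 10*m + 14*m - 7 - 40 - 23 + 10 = -14*m^3 + 51*m^2 - 16*m - 60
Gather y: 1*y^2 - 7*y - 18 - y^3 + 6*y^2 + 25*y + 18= -y^3 + 7*y^2 + 18*y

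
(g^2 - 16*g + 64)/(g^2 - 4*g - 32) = (g - 8)/(g + 4)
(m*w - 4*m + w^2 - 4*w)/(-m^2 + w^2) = (w - 4)/(-m + w)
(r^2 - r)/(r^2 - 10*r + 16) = r*(r - 1)/(r^2 - 10*r + 16)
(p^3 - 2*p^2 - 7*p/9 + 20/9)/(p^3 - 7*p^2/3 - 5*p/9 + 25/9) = (3*p - 4)/(3*p - 5)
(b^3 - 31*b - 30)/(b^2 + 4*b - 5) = (b^2 - 5*b - 6)/(b - 1)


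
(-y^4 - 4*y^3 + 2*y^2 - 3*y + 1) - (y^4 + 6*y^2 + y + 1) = -2*y^4 - 4*y^3 - 4*y^2 - 4*y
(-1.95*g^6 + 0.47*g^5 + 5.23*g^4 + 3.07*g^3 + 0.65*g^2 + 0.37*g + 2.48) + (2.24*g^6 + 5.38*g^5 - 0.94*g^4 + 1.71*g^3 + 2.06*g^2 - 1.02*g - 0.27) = 0.29*g^6 + 5.85*g^5 + 4.29*g^4 + 4.78*g^3 + 2.71*g^2 - 0.65*g + 2.21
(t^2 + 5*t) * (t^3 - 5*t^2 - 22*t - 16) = t^5 - 47*t^3 - 126*t^2 - 80*t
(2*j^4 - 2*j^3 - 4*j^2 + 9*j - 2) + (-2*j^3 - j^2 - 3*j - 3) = 2*j^4 - 4*j^3 - 5*j^2 + 6*j - 5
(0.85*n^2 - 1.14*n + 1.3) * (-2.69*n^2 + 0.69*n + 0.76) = -2.2865*n^4 + 3.6531*n^3 - 3.6376*n^2 + 0.0306*n + 0.988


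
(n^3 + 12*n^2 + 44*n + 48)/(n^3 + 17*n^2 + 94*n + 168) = (n + 2)/(n + 7)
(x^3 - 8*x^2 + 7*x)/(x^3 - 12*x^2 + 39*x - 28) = x/(x - 4)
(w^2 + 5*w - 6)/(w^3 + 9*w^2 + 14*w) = (w^2 + 5*w - 6)/(w*(w^2 + 9*w + 14))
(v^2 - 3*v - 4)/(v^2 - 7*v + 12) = (v + 1)/(v - 3)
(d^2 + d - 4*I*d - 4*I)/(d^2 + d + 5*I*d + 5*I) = (d - 4*I)/(d + 5*I)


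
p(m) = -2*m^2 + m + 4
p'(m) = 1 - 4*m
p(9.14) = -153.94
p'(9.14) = -35.56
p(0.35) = 4.10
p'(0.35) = -0.40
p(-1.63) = -2.94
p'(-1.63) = 7.52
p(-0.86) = 1.66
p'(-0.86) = 4.44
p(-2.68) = -13.04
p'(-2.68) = 11.72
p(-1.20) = -0.08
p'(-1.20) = 5.80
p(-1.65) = -3.10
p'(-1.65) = 7.60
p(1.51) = 0.95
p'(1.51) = -5.04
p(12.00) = -272.00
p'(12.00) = -47.00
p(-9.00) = -167.00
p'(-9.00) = 37.00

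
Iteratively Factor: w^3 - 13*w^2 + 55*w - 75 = (w - 5)*(w^2 - 8*w + 15) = (w - 5)*(w - 3)*(w - 5)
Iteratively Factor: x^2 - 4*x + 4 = (x - 2)*(x - 2)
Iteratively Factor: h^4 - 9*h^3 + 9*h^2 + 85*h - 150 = (h + 3)*(h^3 - 12*h^2 + 45*h - 50) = (h - 5)*(h + 3)*(h^2 - 7*h + 10) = (h - 5)*(h - 2)*(h + 3)*(h - 5)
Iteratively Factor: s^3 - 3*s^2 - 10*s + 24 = (s - 4)*(s^2 + s - 6) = (s - 4)*(s - 2)*(s + 3)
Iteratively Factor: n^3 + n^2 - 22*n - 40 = (n - 5)*(n^2 + 6*n + 8) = (n - 5)*(n + 2)*(n + 4)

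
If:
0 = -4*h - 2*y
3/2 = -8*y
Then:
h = 3/32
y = -3/16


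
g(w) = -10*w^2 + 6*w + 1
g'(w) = 6 - 20*w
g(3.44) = -96.70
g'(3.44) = -62.80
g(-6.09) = -406.42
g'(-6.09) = 127.80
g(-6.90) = -516.50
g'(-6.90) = 144.00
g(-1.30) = -23.70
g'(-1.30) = 32.00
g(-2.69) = -87.50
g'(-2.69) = 59.80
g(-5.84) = -375.10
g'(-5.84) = 122.80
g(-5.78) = -367.76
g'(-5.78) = 121.60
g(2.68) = -54.74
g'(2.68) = -47.60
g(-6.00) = -395.00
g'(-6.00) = 126.00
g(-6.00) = -395.00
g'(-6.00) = 126.00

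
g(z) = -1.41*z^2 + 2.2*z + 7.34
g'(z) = 2.2 - 2.82*z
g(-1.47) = 1.06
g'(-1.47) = 6.35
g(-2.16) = -3.99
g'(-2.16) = 8.29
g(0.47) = 8.06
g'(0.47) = 0.87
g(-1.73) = -0.69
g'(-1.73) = 7.08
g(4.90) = -15.73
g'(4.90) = -11.62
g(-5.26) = -43.24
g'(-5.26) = 17.03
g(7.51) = -55.66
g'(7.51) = -18.98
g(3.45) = -1.85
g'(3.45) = -7.53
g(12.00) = -169.30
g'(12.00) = -31.64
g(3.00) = 1.25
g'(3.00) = -6.26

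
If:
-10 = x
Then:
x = -10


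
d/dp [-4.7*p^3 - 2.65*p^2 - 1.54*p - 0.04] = -14.1*p^2 - 5.3*p - 1.54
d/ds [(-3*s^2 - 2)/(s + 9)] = (3*s^2 - 6*s*(s + 9) + 2)/(s + 9)^2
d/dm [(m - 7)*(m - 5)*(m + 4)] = 3*m^2 - 16*m - 13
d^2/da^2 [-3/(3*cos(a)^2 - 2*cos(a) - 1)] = 3*(72*sin(a)^4 - 68*sin(a)^2 + 41*cos(a) - 9*cos(3*a) - 32)/(2*(cos(a) - 1)^3*(3*cos(a) + 1)^3)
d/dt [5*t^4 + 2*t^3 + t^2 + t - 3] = 20*t^3 + 6*t^2 + 2*t + 1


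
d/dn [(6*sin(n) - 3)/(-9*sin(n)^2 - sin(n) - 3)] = 3*(18*sin(n)^2 - 18*sin(n) - 7)*cos(n)/(9*sin(n)^2 + sin(n) + 3)^2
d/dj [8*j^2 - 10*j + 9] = 16*j - 10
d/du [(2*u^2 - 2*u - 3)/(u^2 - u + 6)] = 15*(2*u - 1)/(u^2 - u + 6)^2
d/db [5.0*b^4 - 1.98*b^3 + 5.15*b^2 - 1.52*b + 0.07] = 20.0*b^3 - 5.94*b^2 + 10.3*b - 1.52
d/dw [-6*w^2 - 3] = -12*w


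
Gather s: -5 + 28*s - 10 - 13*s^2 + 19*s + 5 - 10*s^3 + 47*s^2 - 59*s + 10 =-10*s^3 + 34*s^2 - 12*s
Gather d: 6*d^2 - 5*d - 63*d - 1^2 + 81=6*d^2 - 68*d + 80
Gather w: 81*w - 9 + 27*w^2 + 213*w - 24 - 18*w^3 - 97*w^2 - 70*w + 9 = -18*w^3 - 70*w^2 + 224*w - 24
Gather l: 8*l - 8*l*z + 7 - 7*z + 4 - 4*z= l*(8 - 8*z) - 11*z + 11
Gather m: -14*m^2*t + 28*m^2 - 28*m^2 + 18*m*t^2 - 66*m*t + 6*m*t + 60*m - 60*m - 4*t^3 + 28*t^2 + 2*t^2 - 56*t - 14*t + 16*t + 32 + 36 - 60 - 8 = -14*m^2*t + m*(18*t^2 - 60*t) - 4*t^3 + 30*t^2 - 54*t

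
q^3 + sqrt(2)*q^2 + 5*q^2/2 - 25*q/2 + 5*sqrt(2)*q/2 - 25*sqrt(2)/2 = (q - 5/2)*(q + 5)*(q + sqrt(2))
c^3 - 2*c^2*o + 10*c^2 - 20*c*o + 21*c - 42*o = (c + 3)*(c + 7)*(c - 2*o)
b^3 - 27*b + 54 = (b - 3)^2*(b + 6)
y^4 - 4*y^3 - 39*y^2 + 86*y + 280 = (y - 7)*(y - 4)*(y + 2)*(y + 5)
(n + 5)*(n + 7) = n^2 + 12*n + 35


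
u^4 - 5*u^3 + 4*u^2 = u^2*(u - 4)*(u - 1)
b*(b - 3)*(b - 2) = b^3 - 5*b^2 + 6*b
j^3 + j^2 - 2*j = j*(j - 1)*(j + 2)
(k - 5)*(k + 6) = k^2 + k - 30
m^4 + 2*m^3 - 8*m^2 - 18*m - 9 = (m - 3)*(m + 1)^2*(m + 3)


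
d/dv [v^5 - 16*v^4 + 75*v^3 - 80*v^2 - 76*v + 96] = 5*v^4 - 64*v^3 + 225*v^2 - 160*v - 76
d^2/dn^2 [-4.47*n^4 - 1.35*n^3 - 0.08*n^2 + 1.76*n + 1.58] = -53.64*n^2 - 8.1*n - 0.16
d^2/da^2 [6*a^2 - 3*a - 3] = 12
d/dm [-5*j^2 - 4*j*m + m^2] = -4*j + 2*m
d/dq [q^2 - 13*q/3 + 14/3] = 2*q - 13/3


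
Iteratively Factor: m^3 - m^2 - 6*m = (m + 2)*(m^2 - 3*m) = m*(m + 2)*(m - 3)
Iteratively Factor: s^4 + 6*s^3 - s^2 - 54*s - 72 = (s + 2)*(s^3 + 4*s^2 - 9*s - 36) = (s + 2)*(s + 4)*(s^2 - 9) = (s - 3)*(s + 2)*(s + 4)*(s + 3)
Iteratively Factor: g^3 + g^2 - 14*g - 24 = (g + 2)*(g^2 - g - 12) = (g - 4)*(g + 2)*(g + 3)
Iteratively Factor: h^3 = (h)*(h^2) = h^2*(h)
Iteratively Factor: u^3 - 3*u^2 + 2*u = (u - 1)*(u^2 - 2*u) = (u - 2)*(u - 1)*(u)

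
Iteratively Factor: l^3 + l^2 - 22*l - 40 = (l + 2)*(l^2 - l - 20) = (l + 2)*(l + 4)*(l - 5)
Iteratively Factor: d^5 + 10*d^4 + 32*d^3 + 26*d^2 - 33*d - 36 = (d + 3)*(d^4 + 7*d^3 + 11*d^2 - 7*d - 12) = (d + 1)*(d + 3)*(d^3 + 6*d^2 + 5*d - 12) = (d - 1)*(d + 1)*(d + 3)*(d^2 + 7*d + 12) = (d - 1)*(d + 1)*(d + 3)*(d + 4)*(d + 3)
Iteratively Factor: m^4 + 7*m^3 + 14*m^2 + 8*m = (m)*(m^3 + 7*m^2 + 14*m + 8) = m*(m + 2)*(m^2 + 5*m + 4) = m*(m + 2)*(m + 4)*(m + 1)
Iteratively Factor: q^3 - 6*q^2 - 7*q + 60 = (q + 3)*(q^2 - 9*q + 20) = (q - 5)*(q + 3)*(q - 4)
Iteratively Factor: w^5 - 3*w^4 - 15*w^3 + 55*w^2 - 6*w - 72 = (w - 2)*(w^4 - w^3 - 17*w^2 + 21*w + 36) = (w - 3)*(w - 2)*(w^3 + 2*w^2 - 11*w - 12) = (w - 3)*(w - 2)*(w + 4)*(w^2 - 2*w - 3) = (w - 3)^2*(w - 2)*(w + 4)*(w + 1)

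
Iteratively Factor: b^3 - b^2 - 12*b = (b)*(b^2 - b - 12) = b*(b - 4)*(b + 3)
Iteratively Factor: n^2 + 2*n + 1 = (n + 1)*(n + 1)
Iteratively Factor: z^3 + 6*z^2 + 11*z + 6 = (z + 2)*(z^2 + 4*z + 3) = (z + 2)*(z + 3)*(z + 1)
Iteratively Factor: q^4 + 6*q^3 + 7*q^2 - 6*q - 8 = (q + 4)*(q^3 + 2*q^2 - q - 2) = (q + 2)*(q + 4)*(q^2 - 1) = (q + 1)*(q + 2)*(q + 4)*(q - 1)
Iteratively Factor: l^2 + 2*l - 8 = (l + 4)*(l - 2)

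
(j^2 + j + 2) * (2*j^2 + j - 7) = 2*j^4 + 3*j^3 - 2*j^2 - 5*j - 14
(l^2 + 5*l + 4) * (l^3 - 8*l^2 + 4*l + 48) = l^5 - 3*l^4 - 32*l^3 + 36*l^2 + 256*l + 192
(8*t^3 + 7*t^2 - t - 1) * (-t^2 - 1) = -8*t^5 - 7*t^4 - 7*t^3 - 6*t^2 + t + 1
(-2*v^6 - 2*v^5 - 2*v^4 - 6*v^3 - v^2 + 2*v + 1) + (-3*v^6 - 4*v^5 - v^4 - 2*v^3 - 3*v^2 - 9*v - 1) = -5*v^6 - 6*v^5 - 3*v^4 - 8*v^3 - 4*v^2 - 7*v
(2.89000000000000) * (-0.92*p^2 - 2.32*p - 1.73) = -2.6588*p^2 - 6.7048*p - 4.9997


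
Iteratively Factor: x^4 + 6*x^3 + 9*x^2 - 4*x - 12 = (x + 2)*(x^3 + 4*x^2 + x - 6) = (x - 1)*(x + 2)*(x^2 + 5*x + 6) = (x - 1)*(x + 2)^2*(x + 3)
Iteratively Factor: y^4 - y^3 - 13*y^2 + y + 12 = (y + 1)*(y^3 - 2*y^2 - 11*y + 12) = (y - 4)*(y + 1)*(y^2 + 2*y - 3) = (y - 4)*(y + 1)*(y + 3)*(y - 1)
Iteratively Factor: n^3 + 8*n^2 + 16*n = (n + 4)*(n^2 + 4*n) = n*(n + 4)*(n + 4)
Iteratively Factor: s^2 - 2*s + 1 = (s - 1)*(s - 1)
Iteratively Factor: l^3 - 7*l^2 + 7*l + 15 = (l - 5)*(l^2 - 2*l - 3) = (l - 5)*(l - 3)*(l + 1)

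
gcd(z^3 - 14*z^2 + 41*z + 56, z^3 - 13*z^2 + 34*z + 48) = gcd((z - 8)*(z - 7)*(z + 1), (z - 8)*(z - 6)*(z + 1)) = z^2 - 7*z - 8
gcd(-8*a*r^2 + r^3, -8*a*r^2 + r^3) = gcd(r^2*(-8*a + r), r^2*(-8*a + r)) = -8*a*r^2 + r^3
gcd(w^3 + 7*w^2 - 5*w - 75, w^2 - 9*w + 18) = w - 3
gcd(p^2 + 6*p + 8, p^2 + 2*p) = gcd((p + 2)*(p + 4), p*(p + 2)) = p + 2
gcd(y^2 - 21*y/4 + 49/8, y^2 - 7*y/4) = y - 7/4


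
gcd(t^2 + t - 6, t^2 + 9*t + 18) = t + 3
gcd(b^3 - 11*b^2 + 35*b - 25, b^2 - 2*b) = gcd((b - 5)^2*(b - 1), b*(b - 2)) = 1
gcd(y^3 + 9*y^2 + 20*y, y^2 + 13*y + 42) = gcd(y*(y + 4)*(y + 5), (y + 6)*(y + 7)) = 1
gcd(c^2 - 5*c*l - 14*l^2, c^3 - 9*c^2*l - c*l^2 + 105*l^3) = c - 7*l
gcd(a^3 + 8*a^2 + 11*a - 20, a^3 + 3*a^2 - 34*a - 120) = a^2 + 9*a + 20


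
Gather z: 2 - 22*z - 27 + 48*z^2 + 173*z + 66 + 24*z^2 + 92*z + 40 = 72*z^2 + 243*z + 81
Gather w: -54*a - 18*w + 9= -54*a - 18*w + 9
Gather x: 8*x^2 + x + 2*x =8*x^2 + 3*x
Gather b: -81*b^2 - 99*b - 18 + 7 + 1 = -81*b^2 - 99*b - 10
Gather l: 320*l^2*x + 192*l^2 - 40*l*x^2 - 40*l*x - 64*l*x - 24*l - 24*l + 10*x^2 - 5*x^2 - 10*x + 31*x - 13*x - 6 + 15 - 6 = l^2*(320*x + 192) + l*(-40*x^2 - 104*x - 48) + 5*x^2 + 8*x + 3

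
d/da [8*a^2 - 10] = 16*a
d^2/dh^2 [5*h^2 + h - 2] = 10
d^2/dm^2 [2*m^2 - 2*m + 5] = 4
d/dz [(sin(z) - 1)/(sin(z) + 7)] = 8*cos(z)/(sin(z) + 7)^2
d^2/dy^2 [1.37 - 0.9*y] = 0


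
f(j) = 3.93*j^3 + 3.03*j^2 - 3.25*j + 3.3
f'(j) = 11.79*j^2 + 6.06*j - 3.25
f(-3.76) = -150.55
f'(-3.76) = 140.65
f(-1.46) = 2.27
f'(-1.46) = 13.03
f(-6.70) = -1020.91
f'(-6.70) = 485.40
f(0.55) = 3.08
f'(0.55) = 3.65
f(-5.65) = -590.44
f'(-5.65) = 338.88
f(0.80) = 4.65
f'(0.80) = 9.14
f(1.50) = 18.51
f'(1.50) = 32.37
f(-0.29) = 4.40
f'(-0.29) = -4.02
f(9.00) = 3084.45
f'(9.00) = 1006.28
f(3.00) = 126.93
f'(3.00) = 121.04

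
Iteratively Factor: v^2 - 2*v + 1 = (v - 1)*(v - 1)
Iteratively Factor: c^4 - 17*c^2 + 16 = (c + 1)*(c^3 - c^2 - 16*c + 16) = (c - 4)*(c + 1)*(c^2 + 3*c - 4) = (c - 4)*(c + 1)*(c + 4)*(c - 1)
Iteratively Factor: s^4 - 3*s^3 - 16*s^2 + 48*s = (s + 4)*(s^3 - 7*s^2 + 12*s) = (s - 4)*(s + 4)*(s^2 - 3*s) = (s - 4)*(s - 3)*(s + 4)*(s)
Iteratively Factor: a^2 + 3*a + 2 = (a + 2)*(a + 1)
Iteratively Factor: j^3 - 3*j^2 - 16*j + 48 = (j - 3)*(j^2 - 16) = (j - 3)*(j + 4)*(j - 4)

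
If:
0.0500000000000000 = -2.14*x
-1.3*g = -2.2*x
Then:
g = -0.04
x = -0.02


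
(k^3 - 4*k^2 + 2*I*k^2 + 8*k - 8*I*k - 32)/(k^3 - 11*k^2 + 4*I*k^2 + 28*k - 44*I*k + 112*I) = (k - 2*I)/(k - 7)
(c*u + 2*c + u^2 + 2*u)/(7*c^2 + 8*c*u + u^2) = (u + 2)/(7*c + u)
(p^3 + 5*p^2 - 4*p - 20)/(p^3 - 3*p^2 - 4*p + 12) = (p + 5)/(p - 3)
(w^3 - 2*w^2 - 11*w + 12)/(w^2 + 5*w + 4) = (w^3 - 2*w^2 - 11*w + 12)/(w^2 + 5*w + 4)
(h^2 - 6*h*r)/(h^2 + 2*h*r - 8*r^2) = h*(h - 6*r)/(h^2 + 2*h*r - 8*r^2)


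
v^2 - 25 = (v - 5)*(v + 5)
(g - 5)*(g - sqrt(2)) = g^2 - 5*g - sqrt(2)*g + 5*sqrt(2)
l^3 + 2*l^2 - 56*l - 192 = (l - 8)*(l + 4)*(l + 6)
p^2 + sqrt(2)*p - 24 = (p - 3*sqrt(2))*(p + 4*sqrt(2))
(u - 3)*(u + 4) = u^2 + u - 12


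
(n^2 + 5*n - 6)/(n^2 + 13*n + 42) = (n - 1)/(n + 7)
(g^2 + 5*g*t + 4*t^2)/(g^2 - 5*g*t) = (g^2 + 5*g*t + 4*t^2)/(g*(g - 5*t))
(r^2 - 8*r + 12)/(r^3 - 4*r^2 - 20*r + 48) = 1/(r + 4)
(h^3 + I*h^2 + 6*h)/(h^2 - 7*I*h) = (h^2 + I*h + 6)/(h - 7*I)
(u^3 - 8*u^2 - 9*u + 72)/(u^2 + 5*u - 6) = (u^3 - 8*u^2 - 9*u + 72)/(u^2 + 5*u - 6)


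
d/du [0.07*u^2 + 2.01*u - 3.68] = 0.14*u + 2.01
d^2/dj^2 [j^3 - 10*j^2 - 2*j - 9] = 6*j - 20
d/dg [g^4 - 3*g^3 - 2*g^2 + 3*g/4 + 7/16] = 4*g^3 - 9*g^2 - 4*g + 3/4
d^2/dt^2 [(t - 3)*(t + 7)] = 2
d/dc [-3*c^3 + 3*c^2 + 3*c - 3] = -9*c^2 + 6*c + 3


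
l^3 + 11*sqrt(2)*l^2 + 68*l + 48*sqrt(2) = (l + sqrt(2))*(l + 4*sqrt(2))*(l + 6*sqrt(2))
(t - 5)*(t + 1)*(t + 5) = t^3 + t^2 - 25*t - 25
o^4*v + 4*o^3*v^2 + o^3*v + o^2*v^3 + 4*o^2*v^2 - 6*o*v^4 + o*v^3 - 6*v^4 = (o - v)*(o + 2*v)*(o + 3*v)*(o*v + v)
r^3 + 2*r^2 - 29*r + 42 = (r - 3)*(r - 2)*(r + 7)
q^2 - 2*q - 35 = (q - 7)*(q + 5)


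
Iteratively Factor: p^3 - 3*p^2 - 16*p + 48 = (p - 3)*(p^2 - 16) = (p - 3)*(p + 4)*(p - 4)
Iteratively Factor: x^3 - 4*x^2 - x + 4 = (x - 4)*(x^2 - 1) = (x - 4)*(x - 1)*(x + 1)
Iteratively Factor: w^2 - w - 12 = (w - 4)*(w + 3)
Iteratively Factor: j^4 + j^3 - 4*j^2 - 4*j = (j - 2)*(j^3 + 3*j^2 + 2*j) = (j - 2)*(j + 1)*(j^2 + 2*j) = (j - 2)*(j + 1)*(j + 2)*(j)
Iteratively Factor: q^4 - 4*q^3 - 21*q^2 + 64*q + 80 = (q + 1)*(q^3 - 5*q^2 - 16*q + 80) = (q - 5)*(q + 1)*(q^2 - 16) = (q - 5)*(q + 1)*(q + 4)*(q - 4)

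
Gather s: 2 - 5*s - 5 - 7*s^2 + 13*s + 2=-7*s^2 + 8*s - 1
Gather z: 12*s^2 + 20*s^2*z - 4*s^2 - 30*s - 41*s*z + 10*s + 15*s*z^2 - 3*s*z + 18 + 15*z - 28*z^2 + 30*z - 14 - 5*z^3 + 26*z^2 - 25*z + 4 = 8*s^2 - 20*s - 5*z^3 + z^2*(15*s - 2) + z*(20*s^2 - 44*s + 20) + 8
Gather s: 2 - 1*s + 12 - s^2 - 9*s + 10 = -s^2 - 10*s + 24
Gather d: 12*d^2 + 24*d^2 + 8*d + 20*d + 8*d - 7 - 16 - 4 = 36*d^2 + 36*d - 27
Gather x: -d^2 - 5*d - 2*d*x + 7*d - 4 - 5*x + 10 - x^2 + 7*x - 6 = -d^2 + 2*d - x^2 + x*(2 - 2*d)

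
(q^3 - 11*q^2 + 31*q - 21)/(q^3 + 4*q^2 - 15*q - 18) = (q^2 - 8*q + 7)/(q^2 + 7*q + 6)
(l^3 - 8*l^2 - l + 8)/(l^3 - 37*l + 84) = (l^3 - 8*l^2 - l + 8)/(l^3 - 37*l + 84)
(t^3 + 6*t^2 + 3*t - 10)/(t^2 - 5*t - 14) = (t^2 + 4*t - 5)/(t - 7)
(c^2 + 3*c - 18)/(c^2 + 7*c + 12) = (c^2 + 3*c - 18)/(c^2 + 7*c + 12)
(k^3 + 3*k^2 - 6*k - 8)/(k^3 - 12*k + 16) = (k + 1)/(k - 2)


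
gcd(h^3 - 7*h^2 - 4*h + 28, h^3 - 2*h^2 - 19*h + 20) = 1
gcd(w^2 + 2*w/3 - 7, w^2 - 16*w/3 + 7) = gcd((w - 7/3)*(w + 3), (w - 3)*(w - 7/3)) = w - 7/3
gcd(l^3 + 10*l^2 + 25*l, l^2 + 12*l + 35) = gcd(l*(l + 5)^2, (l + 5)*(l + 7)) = l + 5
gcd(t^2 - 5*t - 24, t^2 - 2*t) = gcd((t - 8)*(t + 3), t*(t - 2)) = 1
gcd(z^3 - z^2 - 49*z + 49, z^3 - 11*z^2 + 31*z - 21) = z^2 - 8*z + 7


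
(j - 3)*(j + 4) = j^2 + j - 12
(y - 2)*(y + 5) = y^2 + 3*y - 10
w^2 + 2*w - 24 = (w - 4)*(w + 6)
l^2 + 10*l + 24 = (l + 4)*(l + 6)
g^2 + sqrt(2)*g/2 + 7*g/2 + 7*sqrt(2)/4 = (g + 7/2)*(g + sqrt(2)/2)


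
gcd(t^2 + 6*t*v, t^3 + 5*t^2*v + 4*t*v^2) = t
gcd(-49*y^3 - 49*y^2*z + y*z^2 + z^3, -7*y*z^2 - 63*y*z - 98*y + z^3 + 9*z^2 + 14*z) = 7*y - z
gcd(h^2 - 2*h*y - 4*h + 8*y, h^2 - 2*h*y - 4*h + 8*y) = -h^2 + 2*h*y + 4*h - 8*y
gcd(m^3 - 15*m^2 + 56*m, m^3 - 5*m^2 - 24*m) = m^2 - 8*m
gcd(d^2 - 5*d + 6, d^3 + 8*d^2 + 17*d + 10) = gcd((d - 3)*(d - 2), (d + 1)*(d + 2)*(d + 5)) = 1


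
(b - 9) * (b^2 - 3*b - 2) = b^3 - 12*b^2 + 25*b + 18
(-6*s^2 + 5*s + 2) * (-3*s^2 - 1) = 18*s^4 - 15*s^3 - 5*s - 2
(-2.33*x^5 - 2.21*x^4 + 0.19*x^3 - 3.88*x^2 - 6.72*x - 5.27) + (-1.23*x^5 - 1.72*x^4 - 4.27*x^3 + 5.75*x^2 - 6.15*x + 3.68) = -3.56*x^5 - 3.93*x^4 - 4.08*x^3 + 1.87*x^2 - 12.87*x - 1.59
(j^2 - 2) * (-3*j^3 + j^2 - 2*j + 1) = -3*j^5 + j^4 + 4*j^3 - j^2 + 4*j - 2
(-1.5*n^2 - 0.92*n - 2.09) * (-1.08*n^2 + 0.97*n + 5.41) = 1.62*n^4 - 0.4614*n^3 - 6.7502*n^2 - 7.0045*n - 11.3069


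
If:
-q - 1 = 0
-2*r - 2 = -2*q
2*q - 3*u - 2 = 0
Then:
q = -1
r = -2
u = -4/3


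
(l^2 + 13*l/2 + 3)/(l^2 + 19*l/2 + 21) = (2*l + 1)/(2*l + 7)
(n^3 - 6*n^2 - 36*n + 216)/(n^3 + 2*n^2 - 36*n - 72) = (n - 6)/(n + 2)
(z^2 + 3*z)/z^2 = (z + 3)/z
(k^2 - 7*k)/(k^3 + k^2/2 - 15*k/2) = 2*(k - 7)/(2*k^2 + k - 15)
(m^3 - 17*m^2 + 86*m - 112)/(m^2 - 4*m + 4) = (m^2 - 15*m + 56)/(m - 2)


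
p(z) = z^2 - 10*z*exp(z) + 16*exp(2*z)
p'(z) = -10*z*exp(z) + 2*z + 32*exp(2*z) - 10*exp(z)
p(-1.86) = 6.74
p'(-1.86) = -1.61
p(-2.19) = 7.45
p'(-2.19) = -2.65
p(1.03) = 97.75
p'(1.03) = 196.27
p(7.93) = 123383068.13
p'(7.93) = 246958640.62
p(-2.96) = 10.34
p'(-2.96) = -4.82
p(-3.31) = 12.19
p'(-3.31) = -5.73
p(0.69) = 50.32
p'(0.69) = 94.88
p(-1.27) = 6.44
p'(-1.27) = 0.74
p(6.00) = 2579906.94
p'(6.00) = 5179925.31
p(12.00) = 423806423646.52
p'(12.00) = 847630750056.11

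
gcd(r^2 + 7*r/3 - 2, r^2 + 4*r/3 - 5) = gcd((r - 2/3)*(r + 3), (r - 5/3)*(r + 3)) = r + 3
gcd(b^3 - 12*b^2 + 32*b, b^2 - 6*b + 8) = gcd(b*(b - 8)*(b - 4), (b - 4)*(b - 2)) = b - 4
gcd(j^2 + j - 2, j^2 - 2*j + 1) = j - 1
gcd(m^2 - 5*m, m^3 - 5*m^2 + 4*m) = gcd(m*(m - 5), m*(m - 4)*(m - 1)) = m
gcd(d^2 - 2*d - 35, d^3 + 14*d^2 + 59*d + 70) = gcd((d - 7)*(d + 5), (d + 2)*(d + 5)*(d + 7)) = d + 5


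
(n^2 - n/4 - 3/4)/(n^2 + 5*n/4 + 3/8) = 2*(n - 1)/(2*n + 1)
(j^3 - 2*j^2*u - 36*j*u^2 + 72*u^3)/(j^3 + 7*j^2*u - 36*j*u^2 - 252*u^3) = (j - 2*u)/(j + 7*u)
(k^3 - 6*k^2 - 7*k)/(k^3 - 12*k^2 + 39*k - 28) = k*(k + 1)/(k^2 - 5*k + 4)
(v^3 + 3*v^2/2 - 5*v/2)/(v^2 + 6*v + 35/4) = 2*v*(v - 1)/(2*v + 7)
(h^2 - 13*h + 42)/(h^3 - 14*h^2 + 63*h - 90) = (h - 7)/(h^2 - 8*h + 15)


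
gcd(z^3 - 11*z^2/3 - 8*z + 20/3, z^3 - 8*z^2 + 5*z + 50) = z^2 - 3*z - 10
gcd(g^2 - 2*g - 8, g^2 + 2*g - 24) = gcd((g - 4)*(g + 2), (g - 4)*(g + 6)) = g - 4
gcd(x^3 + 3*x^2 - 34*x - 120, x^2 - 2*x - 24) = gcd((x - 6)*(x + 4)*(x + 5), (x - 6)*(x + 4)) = x^2 - 2*x - 24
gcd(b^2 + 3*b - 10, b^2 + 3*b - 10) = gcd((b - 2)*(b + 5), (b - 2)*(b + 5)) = b^2 + 3*b - 10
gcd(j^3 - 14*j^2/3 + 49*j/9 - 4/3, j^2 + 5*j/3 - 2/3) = j - 1/3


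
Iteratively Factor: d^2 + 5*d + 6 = (d + 3)*(d + 2)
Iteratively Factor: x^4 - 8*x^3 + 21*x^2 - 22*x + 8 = (x - 2)*(x^3 - 6*x^2 + 9*x - 4) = (x - 4)*(x - 2)*(x^2 - 2*x + 1) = (x - 4)*(x - 2)*(x - 1)*(x - 1)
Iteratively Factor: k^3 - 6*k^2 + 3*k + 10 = (k + 1)*(k^2 - 7*k + 10) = (k - 2)*(k + 1)*(k - 5)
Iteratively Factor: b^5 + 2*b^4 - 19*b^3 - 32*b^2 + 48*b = (b + 4)*(b^4 - 2*b^3 - 11*b^2 + 12*b) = (b - 1)*(b + 4)*(b^3 - b^2 - 12*b) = (b - 1)*(b + 3)*(b + 4)*(b^2 - 4*b) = (b - 4)*(b - 1)*(b + 3)*(b + 4)*(b)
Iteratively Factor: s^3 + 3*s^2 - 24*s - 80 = (s - 5)*(s^2 + 8*s + 16) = (s - 5)*(s + 4)*(s + 4)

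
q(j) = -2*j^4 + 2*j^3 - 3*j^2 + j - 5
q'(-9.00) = 6373.00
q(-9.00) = -14837.00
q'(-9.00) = 6373.00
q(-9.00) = -14837.00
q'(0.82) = -4.30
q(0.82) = -6.00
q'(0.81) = -4.17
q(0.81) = -5.96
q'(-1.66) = 64.09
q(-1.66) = -39.26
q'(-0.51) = 6.68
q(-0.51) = -6.69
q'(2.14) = -62.77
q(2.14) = -38.94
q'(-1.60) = 58.73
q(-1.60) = -35.58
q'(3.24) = -227.55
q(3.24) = -185.63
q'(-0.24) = 2.90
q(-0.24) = -5.45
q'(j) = -8*j^3 + 6*j^2 - 6*j + 1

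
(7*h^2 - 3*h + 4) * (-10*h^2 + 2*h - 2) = -70*h^4 + 44*h^3 - 60*h^2 + 14*h - 8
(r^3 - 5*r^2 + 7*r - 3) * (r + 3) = r^4 - 2*r^3 - 8*r^2 + 18*r - 9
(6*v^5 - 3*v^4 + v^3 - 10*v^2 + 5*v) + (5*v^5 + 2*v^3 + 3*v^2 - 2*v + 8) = 11*v^5 - 3*v^4 + 3*v^3 - 7*v^2 + 3*v + 8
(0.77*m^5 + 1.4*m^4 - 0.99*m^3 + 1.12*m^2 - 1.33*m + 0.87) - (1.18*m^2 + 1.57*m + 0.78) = 0.77*m^5 + 1.4*m^4 - 0.99*m^3 - 0.0599999999999998*m^2 - 2.9*m + 0.09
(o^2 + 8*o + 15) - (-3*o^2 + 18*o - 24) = 4*o^2 - 10*o + 39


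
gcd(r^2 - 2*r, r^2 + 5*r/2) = r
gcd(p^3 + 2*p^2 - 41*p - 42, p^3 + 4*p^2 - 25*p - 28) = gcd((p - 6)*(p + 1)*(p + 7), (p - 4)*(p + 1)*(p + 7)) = p^2 + 8*p + 7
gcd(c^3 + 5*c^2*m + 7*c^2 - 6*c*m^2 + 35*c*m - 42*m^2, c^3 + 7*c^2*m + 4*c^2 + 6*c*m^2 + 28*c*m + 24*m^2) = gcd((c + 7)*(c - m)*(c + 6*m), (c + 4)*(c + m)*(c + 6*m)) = c + 6*m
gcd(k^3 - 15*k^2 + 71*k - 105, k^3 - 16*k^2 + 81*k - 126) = k^2 - 10*k + 21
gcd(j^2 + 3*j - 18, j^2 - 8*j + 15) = j - 3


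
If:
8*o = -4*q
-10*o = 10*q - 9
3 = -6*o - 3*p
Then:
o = -9/10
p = 4/5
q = 9/5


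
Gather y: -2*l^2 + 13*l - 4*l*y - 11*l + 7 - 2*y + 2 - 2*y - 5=-2*l^2 + 2*l + y*(-4*l - 4) + 4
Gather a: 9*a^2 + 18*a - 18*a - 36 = 9*a^2 - 36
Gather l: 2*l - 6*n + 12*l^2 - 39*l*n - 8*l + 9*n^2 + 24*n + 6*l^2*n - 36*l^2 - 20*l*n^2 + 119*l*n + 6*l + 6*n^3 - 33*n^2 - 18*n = l^2*(6*n - 24) + l*(-20*n^2 + 80*n) + 6*n^3 - 24*n^2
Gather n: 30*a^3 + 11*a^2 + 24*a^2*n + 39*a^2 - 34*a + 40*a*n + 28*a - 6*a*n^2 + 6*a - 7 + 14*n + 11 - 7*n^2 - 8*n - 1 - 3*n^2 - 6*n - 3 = 30*a^3 + 50*a^2 + n^2*(-6*a - 10) + n*(24*a^2 + 40*a)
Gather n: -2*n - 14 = -2*n - 14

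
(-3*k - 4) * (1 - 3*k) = 9*k^2 + 9*k - 4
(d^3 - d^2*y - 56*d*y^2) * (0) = 0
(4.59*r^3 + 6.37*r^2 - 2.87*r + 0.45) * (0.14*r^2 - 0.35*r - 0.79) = 0.6426*r^5 - 0.7147*r^4 - 6.2574*r^3 - 3.9648*r^2 + 2.1098*r - 0.3555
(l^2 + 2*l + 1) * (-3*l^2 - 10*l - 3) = -3*l^4 - 16*l^3 - 26*l^2 - 16*l - 3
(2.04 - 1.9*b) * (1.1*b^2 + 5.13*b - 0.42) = -2.09*b^3 - 7.503*b^2 + 11.2632*b - 0.8568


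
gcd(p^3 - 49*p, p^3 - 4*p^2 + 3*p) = p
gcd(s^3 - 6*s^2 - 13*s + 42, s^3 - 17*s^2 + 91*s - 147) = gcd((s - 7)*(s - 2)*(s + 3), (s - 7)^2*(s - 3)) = s - 7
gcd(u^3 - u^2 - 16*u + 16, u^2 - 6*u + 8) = u - 4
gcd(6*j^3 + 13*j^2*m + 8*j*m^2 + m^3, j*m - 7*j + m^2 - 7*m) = j + m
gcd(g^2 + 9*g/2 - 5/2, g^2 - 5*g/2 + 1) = g - 1/2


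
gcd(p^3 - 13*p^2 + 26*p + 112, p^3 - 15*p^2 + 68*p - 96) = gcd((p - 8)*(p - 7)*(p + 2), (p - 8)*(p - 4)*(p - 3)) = p - 8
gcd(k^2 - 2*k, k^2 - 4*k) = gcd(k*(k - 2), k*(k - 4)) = k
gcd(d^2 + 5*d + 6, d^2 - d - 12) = d + 3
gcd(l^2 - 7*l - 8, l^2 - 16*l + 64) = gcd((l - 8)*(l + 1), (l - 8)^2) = l - 8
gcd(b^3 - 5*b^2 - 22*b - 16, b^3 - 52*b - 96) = b^2 - 6*b - 16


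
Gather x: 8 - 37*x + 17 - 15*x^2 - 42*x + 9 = -15*x^2 - 79*x + 34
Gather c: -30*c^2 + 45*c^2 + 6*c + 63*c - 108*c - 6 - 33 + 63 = 15*c^2 - 39*c + 24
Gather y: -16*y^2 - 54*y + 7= -16*y^2 - 54*y + 7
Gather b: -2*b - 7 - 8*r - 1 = -2*b - 8*r - 8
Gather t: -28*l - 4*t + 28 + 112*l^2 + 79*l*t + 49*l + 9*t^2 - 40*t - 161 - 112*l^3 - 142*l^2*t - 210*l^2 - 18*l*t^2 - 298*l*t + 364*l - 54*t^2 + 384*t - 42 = -112*l^3 - 98*l^2 + 385*l + t^2*(-18*l - 45) + t*(-142*l^2 - 219*l + 340) - 175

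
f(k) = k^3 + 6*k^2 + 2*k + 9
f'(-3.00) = -7.00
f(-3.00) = 30.00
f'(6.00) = 182.00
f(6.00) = 453.00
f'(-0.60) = -4.12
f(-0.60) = 9.74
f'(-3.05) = -6.69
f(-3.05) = 30.34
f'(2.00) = 38.00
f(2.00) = 45.00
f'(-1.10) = -7.57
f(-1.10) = 12.73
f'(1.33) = 23.27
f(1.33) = 24.63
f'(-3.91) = 0.94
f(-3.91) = 33.13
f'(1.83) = 34.01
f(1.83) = 38.88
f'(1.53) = 27.38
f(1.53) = 29.69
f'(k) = 3*k^2 + 12*k + 2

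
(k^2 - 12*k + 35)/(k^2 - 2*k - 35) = (k - 5)/(k + 5)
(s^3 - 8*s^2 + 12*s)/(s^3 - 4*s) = (s - 6)/(s + 2)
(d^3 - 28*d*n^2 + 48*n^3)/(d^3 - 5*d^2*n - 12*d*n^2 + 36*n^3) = (d^2 + 2*d*n - 24*n^2)/(d^2 - 3*d*n - 18*n^2)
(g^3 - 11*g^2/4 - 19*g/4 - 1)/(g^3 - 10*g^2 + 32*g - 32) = (4*g^2 + 5*g + 1)/(4*(g^2 - 6*g + 8))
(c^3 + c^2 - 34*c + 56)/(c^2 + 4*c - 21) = (c^2 - 6*c + 8)/(c - 3)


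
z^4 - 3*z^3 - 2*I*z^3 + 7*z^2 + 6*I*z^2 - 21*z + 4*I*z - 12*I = (z - 3)*(z - 4*I)*(z + I)^2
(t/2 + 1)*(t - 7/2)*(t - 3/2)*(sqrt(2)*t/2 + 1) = sqrt(2)*t^4/4 - 3*sqrt(2)*t^3/4 + t^3/2 - 19*sqrt(2)*t^2/16 - 3*t^2/2 - 19*t/8 + 21*sqrt(2)*t/8 + 21/4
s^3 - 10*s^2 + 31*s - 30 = (s - 5)*(s - 3)*(s - 2)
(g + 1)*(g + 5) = g^2 + 6*g + 5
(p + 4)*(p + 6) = p^2 + 10*p + 24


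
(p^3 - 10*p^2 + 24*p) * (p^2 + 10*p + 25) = p^5 - 51*p^3 - 10*p^2 + 600*p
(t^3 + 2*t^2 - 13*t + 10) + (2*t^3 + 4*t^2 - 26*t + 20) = 3*t^3 + 6*t^2 - 39*t + 30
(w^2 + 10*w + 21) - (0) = w^2 + 10*w + 21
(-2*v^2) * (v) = -2*v^3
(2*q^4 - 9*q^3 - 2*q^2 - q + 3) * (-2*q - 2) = -4*q^5 + 14*q^4 + 22*q^3 + 6*q^2 - 4*q - 6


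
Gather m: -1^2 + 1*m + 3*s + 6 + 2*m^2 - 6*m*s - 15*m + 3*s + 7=2*m^2 + m*(-6*s - 14) + 6*s + 12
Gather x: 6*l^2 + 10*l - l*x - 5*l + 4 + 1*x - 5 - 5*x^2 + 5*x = 6*l^2 + 5*l - 5*x^2 + x*(6 - l) - 1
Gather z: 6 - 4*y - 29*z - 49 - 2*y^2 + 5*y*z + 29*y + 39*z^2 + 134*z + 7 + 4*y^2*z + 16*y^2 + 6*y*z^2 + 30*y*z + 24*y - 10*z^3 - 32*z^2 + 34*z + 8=14*y^2 + 49*y - 10*z^3 + z^2*(6*y + 7) + z*(4*y^2 + 35*y + 139) - 28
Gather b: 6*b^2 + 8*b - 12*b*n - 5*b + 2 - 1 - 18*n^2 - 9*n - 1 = 6*b^2 + b*(3 - 12*n) - 18*n^2 - 9*n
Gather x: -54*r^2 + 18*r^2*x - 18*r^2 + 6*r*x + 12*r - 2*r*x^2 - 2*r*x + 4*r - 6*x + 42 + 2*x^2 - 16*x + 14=-72*r^2 + 16*r + x^2*(2 - 2*r) + x*(18*r^2 + 4*r - 22) + 56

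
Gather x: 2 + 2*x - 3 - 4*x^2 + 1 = -4*x^2 + 2*x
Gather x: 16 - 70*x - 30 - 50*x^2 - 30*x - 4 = -50*x^2 - 100*x - 18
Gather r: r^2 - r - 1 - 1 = r^2 - r - 2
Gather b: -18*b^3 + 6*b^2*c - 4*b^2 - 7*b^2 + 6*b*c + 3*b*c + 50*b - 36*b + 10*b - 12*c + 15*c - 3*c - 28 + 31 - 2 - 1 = -18*b^3 + b^2*(6*c - 11) + b*(9*c + 24)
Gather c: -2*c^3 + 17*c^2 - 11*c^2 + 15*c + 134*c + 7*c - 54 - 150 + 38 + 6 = -2*c^3 + 6*c^2 + 156*c - 160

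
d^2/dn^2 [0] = 0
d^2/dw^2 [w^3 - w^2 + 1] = 6*w - 2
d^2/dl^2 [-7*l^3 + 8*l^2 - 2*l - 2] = 16 - 42*l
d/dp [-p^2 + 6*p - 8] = 6 - 2*p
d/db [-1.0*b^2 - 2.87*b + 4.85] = -2.0*b - 2.87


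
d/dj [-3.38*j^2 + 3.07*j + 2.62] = 3.07 - 6.76*j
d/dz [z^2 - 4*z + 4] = 2*z - 4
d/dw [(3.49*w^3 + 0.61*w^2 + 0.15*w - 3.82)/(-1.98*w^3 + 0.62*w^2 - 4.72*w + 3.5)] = (-3.5527136788005e-15*w^5 + 3.3716*w^4 - 32.3516*w^3 + 10.982*w^2 + 9.0068*w - 17.5054)/(3.9204*w^6 - 2.4552*w^5 + 19.0756*w^4 - 19.7128*w^3 + 26.6184*w^2 - 33.04*w + 12.25)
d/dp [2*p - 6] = 2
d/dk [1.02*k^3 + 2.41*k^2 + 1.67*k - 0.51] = 3.06*k^2 + 4.82*k + 1.67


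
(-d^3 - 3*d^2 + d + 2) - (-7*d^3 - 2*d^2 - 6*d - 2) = 6*d^3 - d^2 + 7*d + 4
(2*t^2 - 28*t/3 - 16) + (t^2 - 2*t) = 3*t^2 - 34*t/3 - 16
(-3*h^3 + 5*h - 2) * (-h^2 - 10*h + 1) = 3*h^5 + 30*h^4 - 8*h^3 - 48*h^2 + 25*h - 2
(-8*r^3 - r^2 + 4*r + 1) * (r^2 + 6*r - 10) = -8*r^5 - 49*r^4 + 78*r^3 + 35*r^2 - 34*r - 10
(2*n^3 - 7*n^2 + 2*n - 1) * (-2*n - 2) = -4*n^4 + 10*n^3 + 10*n^2 - 2*n + 2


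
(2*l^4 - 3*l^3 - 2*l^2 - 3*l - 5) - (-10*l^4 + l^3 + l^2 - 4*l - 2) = 12*l^4 - 4*l^3 - 3*l^2 + l - 3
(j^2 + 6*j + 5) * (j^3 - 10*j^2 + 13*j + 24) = j^5 - 4*j^4 - 42*j^3 + 52*j^2 + 209*j + 120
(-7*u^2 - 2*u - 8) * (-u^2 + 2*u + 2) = 7*u^4 - 12*u^3 - 10*u^2 - 20*u - 16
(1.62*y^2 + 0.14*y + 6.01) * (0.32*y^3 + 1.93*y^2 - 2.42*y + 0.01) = 0.5184*y^5 + 3.1714*y^4 - 1.727*y^3 + 11.2767*y^2 - 14.5428*y + 0.0601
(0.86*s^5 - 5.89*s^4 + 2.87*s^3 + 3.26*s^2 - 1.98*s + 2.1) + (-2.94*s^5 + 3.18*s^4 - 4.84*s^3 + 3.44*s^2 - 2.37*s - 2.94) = -2.08*s^5 - 2.71*s^4 - 1.97*s^3 + 6.7*s^2 - 4.35*s - 0.84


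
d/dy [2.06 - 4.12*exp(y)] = -4.12*exp(y)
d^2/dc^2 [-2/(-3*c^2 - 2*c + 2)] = 4*(-9*c^2 - 6*c + 4*(3*c + 1)^2 + 6)/(3*c^2 + 2*c - 2)^3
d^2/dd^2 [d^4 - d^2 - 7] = 12*d^2 - 2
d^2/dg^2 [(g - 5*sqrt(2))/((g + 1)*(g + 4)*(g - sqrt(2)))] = 2*(3*g^5 - 33*sqrt(2)*g^4 + 15*g^4 - 205*sqrt(2)*g^3 + 103*g^3 - 441*sqrt(2)*g^2 + 450*g^2 - 390*sqrt(2)*g + 726*g - 274*sqrt(2) + 160)/(g^9 - 3*sqrt(2)*g^8 + 15*g^8 - 45*sqrt(2)*g^7 + 93*g^7 - 263*sqrt(2)*g^6 + 335*g^6 - 765*sqrt(2)*g^5 + 870*g^5 - 1218*sqrt(2)*g^4 + 1710*g^4 - 1210*sqrt(2)*g^3 + 2152*g^3 - 888*sqrt(2)*g^2 + 1440*g^2 - 480*sqrt(2)*g + 384*g - 128*sqrt(2))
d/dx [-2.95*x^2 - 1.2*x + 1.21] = -5.9*x - 1.2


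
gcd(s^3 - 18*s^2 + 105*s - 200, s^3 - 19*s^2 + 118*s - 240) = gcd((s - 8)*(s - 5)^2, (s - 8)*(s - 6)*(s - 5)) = s^2 - 13*s + 40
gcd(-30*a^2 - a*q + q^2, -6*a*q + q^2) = -6*a + q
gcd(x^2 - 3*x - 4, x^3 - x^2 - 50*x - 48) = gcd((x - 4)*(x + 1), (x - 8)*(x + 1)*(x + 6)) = x + 1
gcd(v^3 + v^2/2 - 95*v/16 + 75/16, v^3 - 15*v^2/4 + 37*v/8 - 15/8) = v - 5/4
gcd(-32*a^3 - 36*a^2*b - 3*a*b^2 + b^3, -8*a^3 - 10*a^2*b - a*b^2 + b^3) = a + b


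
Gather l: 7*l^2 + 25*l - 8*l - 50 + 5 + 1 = 7*l^2 + 17*l - 44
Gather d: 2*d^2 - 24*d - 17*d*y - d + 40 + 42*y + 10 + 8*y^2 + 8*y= 2*d^2 + d*(-17*y - 25) + 8*y^2 + 50*y + 50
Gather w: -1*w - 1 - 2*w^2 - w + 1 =-2*w^2 - 2*w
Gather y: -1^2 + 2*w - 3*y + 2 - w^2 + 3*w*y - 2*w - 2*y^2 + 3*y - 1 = -w^2 + 3*w*y - 2*y^2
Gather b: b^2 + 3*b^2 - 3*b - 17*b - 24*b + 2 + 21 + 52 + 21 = 4*b^2 - 44*b + 96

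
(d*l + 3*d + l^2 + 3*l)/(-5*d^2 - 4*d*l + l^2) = (-l - 3)/(5*d - l)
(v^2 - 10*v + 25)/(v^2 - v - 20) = (v - 5)/(v + 4)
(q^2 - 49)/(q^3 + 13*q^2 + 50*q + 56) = (q - 7)/(q^2 + 6*q + 8)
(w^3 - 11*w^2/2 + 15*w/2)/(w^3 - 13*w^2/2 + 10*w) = (w - 3)/(w - 4)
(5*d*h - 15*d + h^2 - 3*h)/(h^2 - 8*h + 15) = (5*d + h)/(h - 5)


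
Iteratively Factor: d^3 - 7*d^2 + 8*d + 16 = (d + 1)*(d^2 - 8*d + 16) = (d - 4)*(d + 1)*(d - 4)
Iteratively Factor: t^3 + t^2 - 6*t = (t)*(t^2 + t - 6) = t*(t - 2)*(t + 3)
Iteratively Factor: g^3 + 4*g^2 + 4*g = (g)*(g^2 + 4*g + 4) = g*(g + 2)*(g + 2)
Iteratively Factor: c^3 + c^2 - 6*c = (c - 2)*(c^2 + 3*c) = (c - 2)*(c + 3)*(c)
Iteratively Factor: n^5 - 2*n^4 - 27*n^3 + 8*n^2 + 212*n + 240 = (n + 3)*(n^4 - 5*n^3 - 12*n^2 + 44*n + 80) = (n - 4)*(n + 3)*(n^3 - n^2 - 16*n - 20) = (n - 5)*(n - 4)*(n + 3)*(n^2 + 4*n + 4) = (n - 5)*(n - 4)*(n + 2)*(n + 3)*(n + 2)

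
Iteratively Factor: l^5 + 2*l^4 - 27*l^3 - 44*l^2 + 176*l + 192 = (l - 4)*(l^4 + 6*l^3 - 3*l^2 - 56*l - 48) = (l - 4)*(l + 1)*(l^3 + 5*l^2 - 8*l - 48) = (l - 4)*(l - 3)*(l + 1)*(l^2 + 8*l + 16) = (l - 4)*(l - 3)*(l + 1)*(l + 4)*(l + 4)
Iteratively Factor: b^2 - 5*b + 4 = (b - 4)*(b - 1)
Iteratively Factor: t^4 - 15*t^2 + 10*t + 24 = (t - 2)*(t^3 + 2*t^2 - 11*t - 12) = (t - 2)*(t + 4)*(t^2 - 2*t - 3) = (t - 2)*(t + 1)*(t + 4)*(t - 3)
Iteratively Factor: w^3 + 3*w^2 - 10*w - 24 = (w - 3)*(w^2 + 6*w + 8) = (w - 3)*(w + 4)*(w + 2)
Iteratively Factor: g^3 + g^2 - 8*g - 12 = (g + 2)*(g^2 - g - 6) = (g - 3)*(g + 2)*(g + 2)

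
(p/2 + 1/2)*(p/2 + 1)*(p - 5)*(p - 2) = p^4/4 - p^3 - 9*p^2/4 + 4*p + 5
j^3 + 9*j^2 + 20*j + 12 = (j + 1)*(j + 2)*(j + 6)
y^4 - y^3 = y^3*(y - 1)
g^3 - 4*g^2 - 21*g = g*(g - 7)*(g + 3)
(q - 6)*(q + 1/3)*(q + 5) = q^3 - 2*q^2/3 - 91*q/3 - 10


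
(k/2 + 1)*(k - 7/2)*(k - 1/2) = k^3/2 - k^2 - 25*k/8 + 7/4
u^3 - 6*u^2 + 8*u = u*(u - 4)*(u - 2)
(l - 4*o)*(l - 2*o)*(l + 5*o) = l^3 - l^2*o - 22*l*o^2 + 40*o^3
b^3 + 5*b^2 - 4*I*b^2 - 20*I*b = b*(b + 5)*(b - 4*I)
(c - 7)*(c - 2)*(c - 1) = c^3 - 10*c^2 + 23*c - 14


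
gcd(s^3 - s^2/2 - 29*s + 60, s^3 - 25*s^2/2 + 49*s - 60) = s^2 - 13*s/2 + 10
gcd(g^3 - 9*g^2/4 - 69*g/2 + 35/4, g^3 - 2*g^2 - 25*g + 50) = g + 5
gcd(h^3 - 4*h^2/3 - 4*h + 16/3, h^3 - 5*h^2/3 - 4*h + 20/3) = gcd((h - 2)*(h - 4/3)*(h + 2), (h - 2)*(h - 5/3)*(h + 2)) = h^2 - 4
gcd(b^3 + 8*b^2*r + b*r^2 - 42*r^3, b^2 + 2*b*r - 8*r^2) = -b + 2*r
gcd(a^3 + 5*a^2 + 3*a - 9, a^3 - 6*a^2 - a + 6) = a - 1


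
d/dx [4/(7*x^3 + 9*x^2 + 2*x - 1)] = 4*(-21*x^2 - 18*x - 2)/(7*x^3 + 9*x^2 + 2*x - 1)^2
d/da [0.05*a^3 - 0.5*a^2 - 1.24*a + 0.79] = 0.15*a^2 - 1.0*a - 1.24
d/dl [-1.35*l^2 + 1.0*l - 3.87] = 1.0 - 2.7*l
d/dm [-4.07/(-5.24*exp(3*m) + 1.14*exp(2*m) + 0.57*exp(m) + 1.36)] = (-63.9804*exp(2*m) + 9.2796*exp(m) + 2.3199)*exp(m)/(-5.24*exp(3*m) + 1.14*exp(2*m) + 0.57*exp(m) + 1.36)^2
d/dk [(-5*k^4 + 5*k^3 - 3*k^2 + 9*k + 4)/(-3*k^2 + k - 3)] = (30*k^5 - 30*k^4 + 70*k^3 - 21*k^2 + 42*k - 31)/(9*k^4 - 6*k^3 + 19*k^2 - 6*k + 9)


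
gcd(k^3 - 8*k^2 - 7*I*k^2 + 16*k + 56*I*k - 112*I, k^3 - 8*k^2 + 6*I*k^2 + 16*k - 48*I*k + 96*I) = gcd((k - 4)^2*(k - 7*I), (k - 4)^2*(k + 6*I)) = k^2 - 8*k + 16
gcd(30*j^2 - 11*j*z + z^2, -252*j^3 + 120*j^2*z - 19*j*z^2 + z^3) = -6*j + z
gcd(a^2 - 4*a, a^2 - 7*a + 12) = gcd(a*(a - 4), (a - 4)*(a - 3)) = a - 4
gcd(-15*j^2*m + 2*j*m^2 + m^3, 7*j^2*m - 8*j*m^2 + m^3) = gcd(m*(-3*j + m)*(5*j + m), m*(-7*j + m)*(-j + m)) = m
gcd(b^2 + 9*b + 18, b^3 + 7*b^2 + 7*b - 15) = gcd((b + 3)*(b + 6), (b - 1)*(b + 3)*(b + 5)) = b + 3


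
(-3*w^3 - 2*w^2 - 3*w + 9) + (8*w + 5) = -3*w^3 - 2*w^2 + 5*w + 14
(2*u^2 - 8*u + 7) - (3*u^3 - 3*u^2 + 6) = -3*u^3 + 5*u^2 - 8*u + 1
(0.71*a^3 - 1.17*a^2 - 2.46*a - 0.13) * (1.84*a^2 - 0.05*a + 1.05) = 1.3064*a^5 - 2.1883*a^4 - 3.7224*a^3 - 1.3447*a^2 - 2.5765*a - 0.1365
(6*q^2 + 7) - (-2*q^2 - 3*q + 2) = 8*q^2 + 3*q + 5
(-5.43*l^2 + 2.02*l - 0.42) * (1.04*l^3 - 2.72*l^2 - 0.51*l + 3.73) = -5.6472*l^5 + 16.8704*l^4 - 3.1619*l^3 - 20.1417*l^2 + 7.7488*l - 1.5666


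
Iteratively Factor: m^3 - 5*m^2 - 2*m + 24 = (m - 3)*(m^2 - 2*m - 8) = (m - 4)*(m - 3)*(m + 2)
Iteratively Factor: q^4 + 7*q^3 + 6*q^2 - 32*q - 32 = (q + 4)*(q^3 + 3*q^2 - 6*q - 8) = (q - 2)*(q + 4)*(q^2 + 5*q + 4) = (q - 2)*(q + 1)*(q + 4)*(q + 4)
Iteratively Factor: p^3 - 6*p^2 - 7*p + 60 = (p - 5)*(p^2 - p - 12) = (p - 5)*(p - 4)*(p + 3)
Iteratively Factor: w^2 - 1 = (w - 1)*(w + 1)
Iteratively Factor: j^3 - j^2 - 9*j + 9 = (j - 1)*(j^2 - 9) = (j - 1)*(j + 3)*(j - 3)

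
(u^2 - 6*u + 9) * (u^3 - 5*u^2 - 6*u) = u^5 - 11*u^4 + 33*u^3 - 9*u^2 - 54*u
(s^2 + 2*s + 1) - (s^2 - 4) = 2*s + 5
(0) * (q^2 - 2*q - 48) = 0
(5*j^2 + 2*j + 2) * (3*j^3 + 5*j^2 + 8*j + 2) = 15*j^5 + 31*j^4 + 56*j^3 + 36*j^2 + 20*j + 4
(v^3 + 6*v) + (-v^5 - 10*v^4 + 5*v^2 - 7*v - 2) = -v^5 - 10*v^4 + v^3 + 5*v^2 - v - 2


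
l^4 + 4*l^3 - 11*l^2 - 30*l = l*(l - 3)*(l + 2)*(l + 5)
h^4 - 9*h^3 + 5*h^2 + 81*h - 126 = (h - 7)*(h - 3)*(h - 2)*(h + 3)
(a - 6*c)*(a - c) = a^2 - 7*a*c + 6*c^2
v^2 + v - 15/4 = (v - 3/2)*(v + 5/2)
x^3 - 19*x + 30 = (x - 3)*(x - 2)*(x + 5)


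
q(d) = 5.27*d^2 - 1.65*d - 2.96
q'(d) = 10.54*d - 1.65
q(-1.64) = 13.92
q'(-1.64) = -18.94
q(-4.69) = 120.70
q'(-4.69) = -51.08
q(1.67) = 8.98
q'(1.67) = 15.95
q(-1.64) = 13.92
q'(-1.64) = -18.94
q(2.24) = 19.79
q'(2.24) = 21.96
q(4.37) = 90.47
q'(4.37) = 44.41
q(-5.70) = 177.67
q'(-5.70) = -61.73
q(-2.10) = 23.75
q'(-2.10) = -23.78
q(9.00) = 409.06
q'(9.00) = 93.21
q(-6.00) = 196.66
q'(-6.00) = -64.89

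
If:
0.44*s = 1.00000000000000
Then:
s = 2.27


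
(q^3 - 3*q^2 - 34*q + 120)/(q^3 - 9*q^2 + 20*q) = (q + 6)/q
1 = 1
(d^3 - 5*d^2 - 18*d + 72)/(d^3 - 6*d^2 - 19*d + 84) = (d - 6)/(d - 7)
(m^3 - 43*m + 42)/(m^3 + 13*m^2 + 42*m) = (m^2 - 7*m + 6)/(m*(m + 6))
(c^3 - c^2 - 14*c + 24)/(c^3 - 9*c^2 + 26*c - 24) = (c + 4)/(c - 4)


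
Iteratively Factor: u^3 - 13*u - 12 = (u + 1)*(u^2 - u - 12) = (u - 4)*(u + 1)*(u + 3)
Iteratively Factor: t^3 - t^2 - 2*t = (t - 2)*(t^2 + t) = (t - 2)*(t + 1)*(t)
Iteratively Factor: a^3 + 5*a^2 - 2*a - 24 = (a + 4)*(a^2 + a - 6) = (a - 2)*(a + 4)*(a + 3)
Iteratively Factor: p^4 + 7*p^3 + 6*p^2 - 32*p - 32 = (p - 2)*(p^3 + 9*p^2 + 24*p + 16) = (p - 2)*(p + 1)*(p^2 + 8*p + 16) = (p - 2)*(p + 1)*(p + 4)*(p + 4)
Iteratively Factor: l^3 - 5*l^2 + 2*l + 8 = (l - 2)*(l^2 - 3*l - 4) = (l - 4)*(l - 2)*(l + 1)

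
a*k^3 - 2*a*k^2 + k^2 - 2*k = k*(k - 2)*(a*k + 1)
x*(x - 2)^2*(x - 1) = x^4 - 5*x^3 + 8*x^2 - 4*x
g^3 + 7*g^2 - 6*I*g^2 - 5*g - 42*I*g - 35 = (g + 7)*(g - 5*I)*(g - I)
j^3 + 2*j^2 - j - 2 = (j - 1)*(j + 1)*(j + 2)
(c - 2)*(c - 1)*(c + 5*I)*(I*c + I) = I*c^4 - 5*c^3 - 2*I*c^3 + 10*c^2 - I*c^2 + 5*c + 2*I*c - 10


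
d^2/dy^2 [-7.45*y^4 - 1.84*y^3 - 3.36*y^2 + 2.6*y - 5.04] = -89.4*y^2 - 11.04*y - 6.72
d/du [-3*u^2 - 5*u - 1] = -6*u - 5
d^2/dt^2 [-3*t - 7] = 0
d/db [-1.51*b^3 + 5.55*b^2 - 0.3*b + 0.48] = -4.53*b^2 + 11.1*b - 0.3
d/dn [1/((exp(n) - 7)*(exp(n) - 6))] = (13 - 2*exp(n))*exp(n)/(exp(4*n) - 26*exp(3*n) + 253*exp(2*n) - 1092*exp(n) + 1764)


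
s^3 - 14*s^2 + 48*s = s*(s - 8)*(s - 6)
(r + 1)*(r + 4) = r^2 + 5*r + 4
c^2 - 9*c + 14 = (c - 7)*(c - 2)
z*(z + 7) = z^2 + 7*z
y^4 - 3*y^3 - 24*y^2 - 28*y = y*(y - 7)*(y + 2)^2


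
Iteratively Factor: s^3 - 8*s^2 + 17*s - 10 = (s - 5)*(s^2 - 3*s + 2) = (s - 5)*(s - 2)*(s - 1)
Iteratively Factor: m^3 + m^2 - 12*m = (m)*(m^2 + m - 12) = m*(m + 4)*(m - 3)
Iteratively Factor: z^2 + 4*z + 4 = (z + 2)*(z + 2)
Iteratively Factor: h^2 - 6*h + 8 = (h - 4)*(h - 2)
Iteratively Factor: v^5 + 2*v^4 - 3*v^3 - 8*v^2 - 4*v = (v + 1)*(v^4 + v^3 - 4*v^2 - 4*v) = (v - 2)*(v + 1)*(v^3 + 3*v^2 + 2*v) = (v - 2)*(v + 1)^2*(v^2 + 2*v) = v*(v - 2)*(v + 1)^2*(v + 2)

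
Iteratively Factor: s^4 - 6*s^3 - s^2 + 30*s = (s - 3)*(s^3 - 3*s^2 - 10*s) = s*(s - 3)*(s^2 - 3*s - 10) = s*(s - 5)*(s - 3)*(s + 2)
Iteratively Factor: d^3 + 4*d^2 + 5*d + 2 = (d + 2)*(d^2 + 2*d + 1) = (d + 1)*(d + 2)*(d + 1)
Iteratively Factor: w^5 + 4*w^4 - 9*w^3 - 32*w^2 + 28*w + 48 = (w + 4)*(w^4 - 9*w^2 + 4*w + 12) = (w - 2)*(w + 4)*(w^3 + 2*w^2 - 5*w - 6) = (w - 2)*(w + 1)*(w + 4)*(w^2 + w - 6) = (w - 2)^2*(w + 1)*(w + 4)*(w + 3)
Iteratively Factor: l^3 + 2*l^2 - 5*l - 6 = (l - 2)*(l^2 + 4*l + 3) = (l - 2)*(l + 1)*(l + 3)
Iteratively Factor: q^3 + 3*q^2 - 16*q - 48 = (q + 3)*(q^2 - 16) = (q - 4)*(q + 3)*(q + 4)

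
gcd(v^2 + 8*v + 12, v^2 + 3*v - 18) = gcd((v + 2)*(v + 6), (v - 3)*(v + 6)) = v + 6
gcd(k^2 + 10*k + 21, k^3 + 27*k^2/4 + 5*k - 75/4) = k + 3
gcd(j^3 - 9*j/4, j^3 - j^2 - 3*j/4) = j^2 - 3*j/2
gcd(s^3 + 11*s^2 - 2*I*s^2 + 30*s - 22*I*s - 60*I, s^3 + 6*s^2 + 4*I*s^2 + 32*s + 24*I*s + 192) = s + 6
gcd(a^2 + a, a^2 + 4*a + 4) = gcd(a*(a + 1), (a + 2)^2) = 1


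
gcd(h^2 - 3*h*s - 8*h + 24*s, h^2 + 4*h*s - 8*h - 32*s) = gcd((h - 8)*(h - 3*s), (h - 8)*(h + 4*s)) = h - 8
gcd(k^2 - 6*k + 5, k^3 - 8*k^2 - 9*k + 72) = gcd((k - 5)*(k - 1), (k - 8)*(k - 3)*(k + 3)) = 1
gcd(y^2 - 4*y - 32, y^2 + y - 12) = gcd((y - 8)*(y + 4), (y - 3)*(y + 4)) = y + 4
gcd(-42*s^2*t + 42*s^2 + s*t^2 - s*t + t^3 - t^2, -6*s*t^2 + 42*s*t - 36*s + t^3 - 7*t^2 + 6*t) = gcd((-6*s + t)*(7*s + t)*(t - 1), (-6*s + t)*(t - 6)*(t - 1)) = 6*s*t - 6*s - t^2 + t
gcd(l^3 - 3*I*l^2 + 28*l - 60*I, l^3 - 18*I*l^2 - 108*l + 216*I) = l - 6*I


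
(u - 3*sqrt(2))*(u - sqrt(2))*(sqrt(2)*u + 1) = sqrt(2)*u^3 - 7*u^2 + 2*sqrt(2)*u + 6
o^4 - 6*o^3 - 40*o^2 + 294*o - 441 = (o - 7)*(o - 3)^2*(o + 7)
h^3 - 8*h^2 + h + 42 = (h - 7)*(h - 3)*(h + 2)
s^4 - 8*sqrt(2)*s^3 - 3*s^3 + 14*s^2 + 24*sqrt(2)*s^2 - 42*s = s*(s - 3)*(s - 7*sqrt(2))*(s - sqrt(2))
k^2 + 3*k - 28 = (k - 4)*(k + 7)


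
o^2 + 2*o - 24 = (o - 4)*(o + 6)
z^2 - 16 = (z - 4)*(z + 4)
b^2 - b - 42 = (b - 7)*(b + 6)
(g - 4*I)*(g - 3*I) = g^2 - 7*I*g - 12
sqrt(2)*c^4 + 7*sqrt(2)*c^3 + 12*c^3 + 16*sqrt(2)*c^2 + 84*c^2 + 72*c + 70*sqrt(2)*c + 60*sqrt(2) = (c + 6)*(c + sqrt(2))*(c + 5*sqrt(2))*(sqrt(2)*c + sqrt(2))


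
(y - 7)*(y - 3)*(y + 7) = y^3 - 3*y^2 - 49*y + 147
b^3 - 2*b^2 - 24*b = b*(b - 6)*(b + 4)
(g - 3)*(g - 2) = g^2 - 5*g + 6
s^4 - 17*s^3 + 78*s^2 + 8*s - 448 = (s - 8)*(s - 7)*(s - 4)*(s + 2)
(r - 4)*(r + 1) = r^2 - 3*r - 4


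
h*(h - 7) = h^2 - 7*h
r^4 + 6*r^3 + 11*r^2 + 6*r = r*(r + 1)*(r + 2)*(r + 3)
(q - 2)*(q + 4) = q^2 + 2*q - 8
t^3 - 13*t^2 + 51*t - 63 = (t - 7)*(t - 3)^2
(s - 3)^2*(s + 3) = s^3 - 3*s^2 - 9*s + 27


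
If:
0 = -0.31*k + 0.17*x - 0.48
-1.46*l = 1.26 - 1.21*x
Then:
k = 0.548387096774194*x - 1.54838709677419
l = 0.828767123287671*x - 0.863013698630137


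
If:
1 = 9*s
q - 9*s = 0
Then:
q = 1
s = 1/9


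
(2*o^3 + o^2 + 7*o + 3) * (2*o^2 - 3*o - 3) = 4*o^5 - 4*o^4 + 5*o^3 - 18*o^2 - 30*o - 9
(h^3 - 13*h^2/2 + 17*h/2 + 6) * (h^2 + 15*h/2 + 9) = h^5 + h^4 - 125*h^3/4 + 45*h^2/4 + 243*h/2 + 54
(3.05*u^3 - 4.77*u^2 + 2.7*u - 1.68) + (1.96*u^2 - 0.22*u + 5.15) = 3.05*u^3 - 2.81*u^2 + 2.48*u + 3.47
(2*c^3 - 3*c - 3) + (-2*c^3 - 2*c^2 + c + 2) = -2*c^2 - 2*c - 1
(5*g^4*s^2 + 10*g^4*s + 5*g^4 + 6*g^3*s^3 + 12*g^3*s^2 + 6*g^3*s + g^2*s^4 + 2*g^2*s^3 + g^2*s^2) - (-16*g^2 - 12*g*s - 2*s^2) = 5*g^4*s^2 + 10*g^4*s + 5*g^4 + 6*g^3*s^3 + 12*g^3*s^2 + 6*g^3*s + g^2*s^4 + 2*g^2*s^3 + g^2*s^2 + 16*g^2 + 12*g*s + 2*s^2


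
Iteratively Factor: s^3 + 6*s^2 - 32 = (s + 4)*(s^2 + 2*s - 8) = (s + 4)^2*(s - 2)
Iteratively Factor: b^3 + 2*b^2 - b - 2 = (b + 2)*(b^2 - 1) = (b - 1)*(b + 2)*(b + 1)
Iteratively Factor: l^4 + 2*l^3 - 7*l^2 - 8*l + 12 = (l + 3)*(l^3 - l^2 - 4*l + 4) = (l + 2)*(l + 3)*(l^2 - 3*l + 2) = (l - 1)*(l + 2)*(l + 3)*(l - 2)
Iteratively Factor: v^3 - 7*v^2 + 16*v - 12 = (v - 2)*(v^2 - 5*v + 6) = (v - 3)*(v - 2)*(v - 2)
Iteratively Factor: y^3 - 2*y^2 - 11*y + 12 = (y - 1)*(y^2 - y - 12) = (y - 4)*(y - 1)*(y + 3)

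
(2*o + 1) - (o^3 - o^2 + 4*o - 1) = -o^3 + o^2 - 2*o + 2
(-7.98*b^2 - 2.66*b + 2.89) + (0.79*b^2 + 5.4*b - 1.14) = -7.19*b^2 + 2.74*b + 1.75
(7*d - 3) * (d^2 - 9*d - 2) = 7*d^3 - 66*d^2 + 13*d + 6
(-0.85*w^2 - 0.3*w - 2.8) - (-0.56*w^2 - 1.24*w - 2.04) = -0.29*w^2 + 0.94*w - 0.76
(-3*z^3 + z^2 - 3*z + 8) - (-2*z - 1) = -3*z^3 + z^2 - z + 9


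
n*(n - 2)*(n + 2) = n^3 - 4*n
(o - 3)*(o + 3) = o^2 - 9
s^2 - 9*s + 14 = (s - 7)*(s - 2)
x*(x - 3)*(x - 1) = x^3 - 4*x^2 + 3*x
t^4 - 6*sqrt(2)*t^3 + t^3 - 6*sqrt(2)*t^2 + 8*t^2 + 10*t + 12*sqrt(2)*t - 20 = (t - 1)*(t + 2)*(t - 5*sqrt(2))*(t - sqrt(2))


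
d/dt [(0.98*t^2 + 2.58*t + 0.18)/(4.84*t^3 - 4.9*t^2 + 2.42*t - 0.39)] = (-4.7432*t^4 - 24.9744*t^3 + 12.4*t^2 + 0.9996*t - 1.4418)/(23.4256*t^6 - 47.432*t^5 + 47.4356*t^4 - 27.4912*t^3 + 9.6784*t^2 - 1.8876*t + 0.1521)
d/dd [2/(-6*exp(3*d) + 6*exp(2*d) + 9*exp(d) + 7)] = (36*exp(2*d) - 24*exp(d) - 18)*exp(d)/(-6*exp(3*d) + 6*exp(2*d) + 9*exp(d) + 7)^2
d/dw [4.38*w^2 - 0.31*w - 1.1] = 8.76*w - 0.31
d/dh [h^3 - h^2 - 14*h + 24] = 3*h^2 - 2*h - 14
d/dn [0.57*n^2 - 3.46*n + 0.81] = 1.14*n - 3.46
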